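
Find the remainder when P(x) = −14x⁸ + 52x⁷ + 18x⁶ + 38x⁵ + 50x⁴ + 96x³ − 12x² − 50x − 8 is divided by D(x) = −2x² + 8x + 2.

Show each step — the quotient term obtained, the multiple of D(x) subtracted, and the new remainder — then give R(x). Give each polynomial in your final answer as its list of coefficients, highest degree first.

Step 1: lead(−14x⁸ + 52x⁷ + 18x⁶ + 38x⁵ + 50x⁴ + 96x³ − 12x² − 50x − 8) ÷ lead(D) = −14x⁸ ÷ −2x² = 7x⁶. Subtract (7x⁶)·D = −14x⁸ + 56x⁷ + 14x⁶. Remainder: −4x⁷ + 4x⁶ + 38x⁵ + 50x⁴ + 96x³ − 12x² − 50x − 8.
Step 2: lead(−4x⁷ + 4x⁶ + 38x⁵ + 50x⁴ + 96x³ − 12x² − 50x − 8) ÷ lead(D) = −4x⁷ ÷ −2x² = 2x⁵. Subtract (2x⁵)·D = −4x⁷ + 16x⁶ + 4x⁵. Remainder: −12x⁶ + 34x⁵ + 50x⁴ + 96x³ − 12x² − 50x − 8.
Step 3: lead(−12x⁶ + 34x⁵ + 50x⁴ + 96x³ − 12x² − 50x − 8) ÷ lead(D) = −12x⁶ ÷ −2x² = 6x⁴. Subtract (6x⁴)·D = −12x⁶ + 48x⁵ + 12x⁴. Remainder: −14x⁵ + 38x⁴ + 96x³ − 12x² − 50x − 8.
Step 4: lead(−14x⁵ + 38x⁴ + 96x³ − 12x² − 50x − 8) ÷ lead(D) = −14x⁵ ÷ −2x² = 7x³. Subtract (7x³)·D = −14x⁵ + 56x⁴ + 14x³. Remainder: −18x⁴ + 82x³ − 12x² − 50x − 8.
Step 5: lead(−18x⁴ + 82x³ − 12x² − 50x − 8) ÷ lead(D) = −18x⁴ ÷ −2x² = 9x². Subtract (9x²)·D = −18x⁴ + 72x³ + 18x². Remainder: 10x³ − 30x² − 50x − 8.
Step 6: lead(10x³ − 30x² − 50x − 8) ÷ lead(D) = 10x³ ÷ −2x² = −5x. Subtract (−5x)·D = 10x³ − 40x² − 10x. Remainder: 10x² − 40x − 8.
Step 7: lead(10x² − 40x − 8) ÷ lead(D) = 10x² ÷ −2x² = −5. Subtract (−5)·D = 10x² − 40x − 10. Remainder: 2.

R = [2]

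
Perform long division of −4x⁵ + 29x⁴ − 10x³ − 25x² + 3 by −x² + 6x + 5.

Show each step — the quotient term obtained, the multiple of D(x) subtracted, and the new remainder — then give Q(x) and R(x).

Step 1: lead(−4x⁵ + 29x⁴ − 10x³ − 25x² + 3) ÷ lead(D) = −4x⁵ ÷ −x² = 4x³. Subtract (4x³)·D = −4x⁵ + 24x⁴ + 20x³. Remainder: 5x⁴ − 30x³ − 25x² + 3.
Step 2: lead(5x⁴ − 30x³ − 25x² + 3) ÷ lead(D) = 5x⁴ ÷ −x² = −5x². Subtract (−5x²)·D = 5x⁴ − 30x³ − 25x². Remainder: 3.

Q(x) = 4x³ − 5x²; R(x) = 3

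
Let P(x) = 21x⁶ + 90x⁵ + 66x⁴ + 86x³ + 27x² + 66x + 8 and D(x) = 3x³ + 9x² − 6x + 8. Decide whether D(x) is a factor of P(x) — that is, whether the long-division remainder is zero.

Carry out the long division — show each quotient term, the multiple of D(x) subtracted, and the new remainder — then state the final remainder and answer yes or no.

Step 1: lead(21x⁶ + 90x⁵ + 66x⁴ + 86x³ + 27x² + 66x + 8) ÷ lead(D) = 21x⁶ ÷ 3x³ = 7x³. Subtract (7x³)·D = 21x⁶ + 63x⁵ − 42x⁴ + 56x³. Remainder: 27x⁵ + 108x⁴ + 30x³ + 27x² + 66x + 8.
Step 2: lead(27x⁵ + 108x⁴ + 30x³ + 27x² + 66x + 8) ÷ lead(D) = 27x⁵ ÷ 3x³ = 9x². Subtract (9x²)·D = 27x⁵ + 81x⁴ − 54x³ + 72x². Remainder: 27x⁴ + 84x³ − 45x² + 66x + 8.
Step 3: lead(27x⁴ + 84x³ − 45x² + 66x + 8) ÷ lead(D) = 27x⁴ ÷ 3x³ = 9x. Subtract (9x)·D = 27x⁴ + 81x³ − 54x² + 72x. Remainder: 3x³ + 9x² − 6x + 8.
Step 4: lead(3x³ + 9x² − 6x + 8) ÷ lead(D) = 3x³ ÷ 3x³ = 1. Subtract (1)·D = 3x³ + 9x² − 6x + 8. Remainder: 0.

R(x) = 0, so D(x) is a factor of P(x). yes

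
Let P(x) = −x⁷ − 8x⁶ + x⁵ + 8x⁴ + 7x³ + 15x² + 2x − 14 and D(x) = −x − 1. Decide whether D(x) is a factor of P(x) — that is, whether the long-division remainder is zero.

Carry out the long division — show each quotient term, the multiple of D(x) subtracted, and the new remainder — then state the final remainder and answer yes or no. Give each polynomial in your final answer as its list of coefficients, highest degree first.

R = [-8], so D(x) is not a factor of P(x). no

Step 1: lead(−x⁷ − 8x⁶ + x⁵ + 8x⁴ + 7x³ + 15x² + 2x − 14) ÷ lead(D) = −x⁷ ÷ −x = x⁶. Subtract (x⁶)·D = −x⁷ − x⁶. Remainder: −7x⁶ + x⁵ + 8x⁴ + 7x³ + 15x² + 2x − 14.
Step 2: lead(−7x⁶ + x⁵ + 8x⁴ + 7x³ + 15x² + 2x − 14) ÷ lead(D) = −7x⁶ ÷ −x = 7x⁵. Subtract (7x⁵)·D = −7x⁶ − 7x⁵. Remainder: 8x⁵ + 8x⁴ + 7x³ + 15x² + 2x − 14.
Step 3: lead(8x⁵ + 8x⁴ + 7x³ + 15x² + 2x − 14) ÷ lead(D) = 8x⁵ ÷ −x = −8x⁴. Subtract (−8x⁴)·D = 8x⁵ + 8x⁴. Remainder: 7x³ + 15x² + 2x − 14.
Step 4: lead(7x³ + 15x² + 2x − 14) ÷ lead(D) = 7x³ ÷ −x = −7x². Subtract (−7x²)·D = 7x³ + 7x². Remainder: 8x² + 2x − 14.
Step 5: lead(8x² + 2x − 14) ÷ lead(D) = 8x² ÷ −x = −8x. Subtract (−8x)·D = 8x² + 8x. Remainder: −6x − 14.
Step 6: lead(−6x − 14) ÷ lead(D) = −6x ÷ −x = 6. Subtract (6)·D = −6x − 6. Remainder: −8.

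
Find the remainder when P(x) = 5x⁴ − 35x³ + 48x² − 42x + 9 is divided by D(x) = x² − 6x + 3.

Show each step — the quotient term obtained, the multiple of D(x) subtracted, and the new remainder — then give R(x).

Step 1: lead(5x⁴ − 35x³ + 48x² − 42x + 9) ÷ lead(D) = 5x⁴ ÷ x² = 5x². Subtract (5x²)·D = 5x⁴ − 30x³ + 15x². Remainder: −5x³ + 33x² − 42x + 9.
Step 2: lead(−5x³ + 33x² − 42x + 9) ÷ lead(D) = −5x³ ÷ x² = −5x. Subtract (−5x)·D = −5x³ + 30x² − 15x. Remainder: 3x² − 27x + 9.
Step 3: lead(3x² − 27x + 9) ÷ lead(D) = 3x² ÷ x² = 3. Subtract (3)·D = 3x² − 18x + 9. Remainder: −9x.

R(x) = −9x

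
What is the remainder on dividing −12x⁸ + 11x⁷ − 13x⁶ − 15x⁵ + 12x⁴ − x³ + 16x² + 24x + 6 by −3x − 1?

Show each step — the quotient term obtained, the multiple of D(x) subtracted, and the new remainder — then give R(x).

R(x) = 0

Step 1: lead(−12x⁸ + 11x⁷ − 13x⁶ − 15x⁵ + 12x⁴ − x³ + 16x² + 24x + 6) ÷ lead(D) = −12x⁸ ÷ −3x = 4x⁷. Subtract (4x⁷)·D = −12x⁸ − 4x⁷. Remainder: 15x⁷ − 13x⁶ − 15x⁵ + 12x⁴ − x³ + 16x² + 24x + 6.
Step 2: lead(15x⁷ − 13x⁶ − 15x⁵ + 12x⁴ − x³ + 16x² + 24x + 6) ÷ lead(D) = 15x⁷ ÷ −3x = −5x⁶. Subtract (−5x⁶)·D = 15x⁷ + 5x⁶. Remainder: −18x⁶ − 15x⁵ + 12x⁴ − x³ + 16x² + 24x + 6.
Step 3: lead(−18x⁶ − 15x⁵ + 12x⁴ − x³ + 16x² + 24x + 6) ÷ lead(D) = −18x⁶ ÷ −3x = 6x⁵. Subtract (6x⁵)·D = −18x⁶ − 6x⁵. Remainder: −9x⁵ + 12x⁴ − x³ + 16x² + 24x + 6.
Step 4: lead(−9x⁵ + 12x⁴ − x³ + 16x² + 24x + 6) ÷ lead(D) = −9x⁵ ÷ −3x = 3x⁴. Subtract (3x⁴)·D = −9x⁵ − 3x⁴. Remainder: 15x⁴ − x³ + 16x² + 24x + 6.
Step 5: lead(15x⁴ − x³ + 16x² + 24x + 6) ÷ lead(D) = 15x⁴ ÷ −3x = −5x³. Subtract (−5x³)·D = 15x⁴ + 5x³. Remainder: −6x³ + 16x² + 24x + 6.
Step 6: lead(−6x³ + 16x² + 24x + 6) ÷ lead(D) = −6x³ ÷ −3x = 2x². Subtract (2x²)·D = −6x³ − 2x². Remainder: 18x² + 24x + 6.
Step 7: lead(18x² + 24x + 6) ÷ lead(D) = 18x² ÷ −3x = −6x. Subtract (−6x)·D = 18x² + 6x. Remainder: 18x + 6.
Step 8: lead(18x + 6) ÷ lead(D) = 18x ÷ −3x = −6. Subtract (−6)·D = 18x + 6. Remainder: 0.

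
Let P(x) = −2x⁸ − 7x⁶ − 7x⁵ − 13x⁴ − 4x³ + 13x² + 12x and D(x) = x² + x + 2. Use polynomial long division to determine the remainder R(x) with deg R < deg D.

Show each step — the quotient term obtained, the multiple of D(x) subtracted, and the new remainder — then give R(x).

Step 1: lead(−2x⁸ − 7x⁶ − 7x⁵ − 13x⁴ − 4x³ + 13x² + 12x) ÷ lead(D) = −2x⁸ ÷ x² = −2x⁶. Subtract (−2x⁶)·D = −2x⁸ − 2x⁷ − 4x⁶. Remainder: 2x⁷ − 3x⁶ − 7x⁵ − 13x⁴ − 4x³ + 13x² + 12x.
Step 2: lead(2x⁷ − 3x⁶ − 7x⁵ − 13x⁴ − 4x³ + 13x² + 12x) ÷ lead(D) = 2x⁷ ÷ x² = 2x⁵. Subtract (2x⁵)·D = 2x⁷ + 2x⁶ + 4x⁵. Remainder: −5x⁶ − 11x⁵ − 13x⁴ − 4x³ + 13x² + 12x.
Step 3: lead(−5x⁶ − 11x⁵ − 13x⁴ − 4x³ + 13x² + 12x) ÷ lead(D) = −5x⁶ ÷ x² = −5x⁴. Subtract (−5x⁴)·D = −5x⁶ − 5x⁵ − 10x⁴. Remainder: −6x⁵ − 3x⁴ − 4x³ + 13x² + 12x.
Step 4: lead(−6x⁵ − 3x⁴ − 4x³ + 13x² + 12x) ÷ lead(D) = −6x⁵ ÷ x² = −6x³. Subtract (−6x³)·D = −6x⁵ − 6x⁴ − 12x³. Remainder: 3x⁴ + 8x³ + 13x² + 12x.
Step 5: lead(3x⁴ + 8x³ + 13x² + 12x) ÷ lead(D) = 3x⁴ ÷ x² = 3x². Subtract (3x²)·D = 3x⁴ + 3x³ + 6x². Remainder: 5x³ + 7x² + 12x.
Step 6: lead(5x³ + 7x² + 12x) ÷ lead(D) = 5x³ ÷ x² = 5x. Subtract (5x)·D = 5x³ + 5x² + 10x. Remainder: 2x² + 2x.
Step 7: lead(2x² + 2x) ÷ lead(D) = 2x² ÷ x² = 2. Subtract (2)·D = 2x² + 2x + 4. Remainder: −4.

R(x) = −4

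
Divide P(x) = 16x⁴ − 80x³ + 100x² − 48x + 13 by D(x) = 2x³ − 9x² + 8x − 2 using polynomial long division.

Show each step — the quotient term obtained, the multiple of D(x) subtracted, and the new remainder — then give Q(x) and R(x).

Step 1: lead(16x⁴ − 80x³ + 100x² − 48x + 13) ÷ lead(D) = 16x⁴ ÷ 2x³ = 8x. Subtract (8x)·D = 16x⁴ − 72x³ + 64x² − 16x. Remainder: −8x³ + 36x² − 32x + 13.
Step 2: lead(−8x³ + 36x² − 32x + 13) ÷ lead(D) = −8x³ ÷ 2x³ = −4. Subtract (−4)·D = −8x³ + 36x² − 32x + 8. Remainder: 5.

Q(x) = 8x − 4; R(x) = 5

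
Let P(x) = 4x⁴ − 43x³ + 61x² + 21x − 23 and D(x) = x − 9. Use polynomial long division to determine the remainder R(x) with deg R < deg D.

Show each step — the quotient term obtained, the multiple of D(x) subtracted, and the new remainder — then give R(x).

R(x) = 4

Step 1: lead(4x⁴ − 43x³ + 61x² + 21x − 23) ÷ lead(D) = 4x⁴ ÷ x = 4x³. Subtract (4x³)·D = 4x⁴ − 36x³. Remainder: −7x³ + 61x² + 21x − 23.
Step 2: lead(−7x³ + 61x² + 21x − 23) ÷ lead(D) = −7x³ ÷ x = −7x². Subtract (−7x²)·D = −7x³ + 63x². Remainder: −2x² + 21x − 23.
Step 3: lead(−2x² + 21x − 23) ÷ lead(D) = −2x² ÷ x = −2x. Subtract (−2x)·D = −2x² + 18x. Remainder: 3x − 23.
Step 4: lead(3x − 23) ÷ lead(D) = 3x ÷ x = 3. Subtract (3)·D = 3x − 27. Remainder: 4.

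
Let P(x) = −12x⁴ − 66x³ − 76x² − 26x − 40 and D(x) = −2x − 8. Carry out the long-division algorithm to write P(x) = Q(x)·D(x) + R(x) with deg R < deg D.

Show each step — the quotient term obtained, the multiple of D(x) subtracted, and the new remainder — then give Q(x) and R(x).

Q(x) = 6x³ + 9x² + 2x + 5; R(x) = 0

Step 1: lead(−12x⁴ − 66x³ − 76x² − 26x − 40) ÷ lead(D) = −12x⁴ ÷ −2x = 6x³. Subtract (6x³)·D = −12x⁴ − 48x³. Remainder: −18x³ − 76x² − 26x − 40.
Step 2: lead(−18x³ − 76x² − 26x − 40) ÷ lead(D) = −18x³ ÷ −2x = 9x². Subtract (9x²)·D = −18x³ − 72x². Remainder: −4x² − 26x − 40.
Step 3: lead(−4x² − 26x − 40) ÷ lead(D) = −4x² ÷ −2x = 2x. Subtract (2x)·D = −4x² − 16x. Remainder: −10x − 40.
Step 4: lead(−10x − 40) ÷ lead(D) = −10x ÷ −2x = 5. Subtract (5)·D = −10x − 40. Remainder: 0.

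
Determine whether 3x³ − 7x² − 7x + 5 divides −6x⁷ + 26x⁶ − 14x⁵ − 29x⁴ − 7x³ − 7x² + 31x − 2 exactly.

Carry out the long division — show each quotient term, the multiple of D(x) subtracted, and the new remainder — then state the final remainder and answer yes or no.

Step 1: lead(−6x⁷ + 26x⁶ − 14x⁵ − 29x⁴ − 7x³ − 7x² + 31x − 2) ÷ lead(D) = −6x⁷ ÷ 3x³ = −2x⁴. Subtract (−2x⁴)·D = −6x⁷ + 14x⁶ + 14x⁵ − 10x⁴. Remainder: 12x⁶ − 28x⁵ − 19x⁴ − 7x³ − 7x² + 31x − 2.
Step 2: lead(12x⁶ − 28x⁵ − 19x⁴ − 7x³ − 7x² + 31x − 2) ÷ lead(D) = 12x⁶ ÷ 3x³ = 4x³. Subtract (4x³)·D = 12x⁶ − 28x⁵ − 28x⁴ + 20x³. Remainder: 9x⁴ − 27x³ − 7x² + 31x − 2.
Step 3: lead(9x⁴ − 27x³ − 7x² + 31x − 2) ÷ lead(D) = 9x⁴ ÷ 3x³ = 3x. Subtract (3x)·D = 9x⁴ − 21x³ − 21x² + 15x. Remainder: −6x³ + 14x² + 16x − 2.
Step 4: lead(−6x³ + 14x² + 16x − 2) ÷ lead(D) = −6x³ ÷ 3x³ = −2. Subtract (−2)·D = −6x³ + 14x² + 14x − 10. Remainder: 2x + 8.

R(x) = 2x + 8, so D(x) is not a factor of P(x). no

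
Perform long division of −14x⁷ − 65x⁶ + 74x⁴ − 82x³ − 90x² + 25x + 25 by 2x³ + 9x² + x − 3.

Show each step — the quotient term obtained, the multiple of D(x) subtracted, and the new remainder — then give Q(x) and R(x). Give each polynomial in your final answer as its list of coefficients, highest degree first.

Q = [-7, -1, 8, -9, -6]; R = [-3, 4, 7]

Step 1: lead(−14x⁷ − 65x⁶ + 74x⁴ − 82x³ − 90x² + 25x + 25) ÷ lead(D) = −14x⁷ ÷ 2x³ = −7x⁴. Subtract (−7x⁴)·D = −14x⁷ − 63x⁶ − 7x⁵ + 21x⁴. Remainder: −2x⁶ + 7x⁵ + 53x⁴ − 82x³ − 90x² + 25x + 25.
Step 2: lead(−2x⁶ + 7x⁵ + 53x⁴ − 82x³ − 90x² + 25x + 25) ÷ lead(D) = −2x⁶ ÷ 2x³ = −x³. Subtract (−x³)·D = −2x⁶ − 9x⁵ − x⁴ + 3x³. Remainder: 16x⁵ + 54x⁴ − 85x³ − 90x² + 25x + 25.
Step 3: lead(16x⁵ + 54x⁴ − 85x³ − 90x² + 25x + 25) ÷ lead(D) = 16x⁵ ÷ 2x³ = 8x². Subtract (8x²)·D = 16x⁵ + 72x⁴ + 8x³ − 24x². Remainder: −18x⁴ − 93x³ − 66x² + 25x + 25.
Step 4: lead(−18x⁴ − 93x³ − 66x² + 25x + 25) ÷ lead(D) = −18x⁴ ÷ 2x³ = −9x. Subtract (−9x)·D = −18x⁴ − 81x³ − 9x² + 27x. Remainder: −12x³ − 57x² − 2x + 25.
Step 5: lead(−12x³ − 57x² − 2x + 25) ÷ lead(D) = −12x³ ÷ 2x³ = −6. Subtract (−6)·D = −12x³ − 54x² − 6x + 18. Remainder: −3x² + 4x + 7.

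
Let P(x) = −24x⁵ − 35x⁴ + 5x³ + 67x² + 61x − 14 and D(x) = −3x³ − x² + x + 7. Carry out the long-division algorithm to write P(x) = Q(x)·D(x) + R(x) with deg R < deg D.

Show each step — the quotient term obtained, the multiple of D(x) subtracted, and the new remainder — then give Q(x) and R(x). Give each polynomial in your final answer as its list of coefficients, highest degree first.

Step 1: lead(−24x⁵ − 35x⁴ + 5x³ + 67x² + 61x − 14) ÷ lead(D) = −24x⁵ ÷ −3x³ = 8x². Subtract (8x²)·D = −24x⁵ − 8x⁴ + 8x³ + 56x². Remainder: −27x⁴ − 3x³ + 11x² + 61x − 14.
Step 2: lead(−27x⁴ − 3x³ + 11x² + 61x − 14) ÷ lead(D) = −27x⁴ ÷ −3x³ = 9x. Subtract (9x)·D = −27x⁴ − 9x³ + 9x² + 63x. Remainder: 6x³ + 2x² − 2x − 14.
Step 3: lead(6x³ + 2x² − 2x − 14) ÷ lead(D) = 6x³ ÷ −3x³ = −2. Subtract (−2)·D = 6x³ + 2x² − 2x − 14. Remainder: 0.

Q = [8, 9, -2]; R = [0]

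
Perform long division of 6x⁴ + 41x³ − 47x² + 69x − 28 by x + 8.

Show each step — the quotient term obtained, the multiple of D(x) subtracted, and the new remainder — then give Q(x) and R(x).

Step 1: lead(6x⁴ + 41x³ − 47x² + 69x − 28) ÷ lead(D) = 6x⁴ ÷ x = 6x³. Subtract (6x³)·D = 6x⁴ + 48x³. Remainder: −7x³ − 47x² + 69x − 28.
Step 2: lead(−7x³ − 47x² + 69x − 28) ÷ lead(D) = −7x³ ÷ x = −7x². Subtract (−7x²)·D = −7x³ − 56x². Remainder: 9x² + 69x − 28.
Step 3: lead(9x² + 69x − 28) ÷ lead(D) = 9x² ÷ x = 9x. Subtract (9x)·D = 9x² + 72x. Remainder: −3x − 28.
Step 4: lead(−3x − 28) ÷ lead(D) = −3x ÷ x = −3. Subtract (−3)·D = −3x − 24. Remainder: −4.

Q(x) = 6x³ − 7x² + 9x − 3; R(x) = −4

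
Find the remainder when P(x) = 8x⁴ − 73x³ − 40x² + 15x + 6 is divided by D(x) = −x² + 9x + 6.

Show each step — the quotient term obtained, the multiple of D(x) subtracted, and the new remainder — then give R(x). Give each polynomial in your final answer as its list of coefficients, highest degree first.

R = [0]

Step 1: lead(8x⁴ − 73x³ − 40x² + 15x + 6) ÷ lead(D) = 8x⁴ ÷ −x² = −8x². Subtract (−8x²)·D = 8x⁴ − 72x³ − 48x². Remainder: −x³ + 8x² + 15x + 6.
Step 2: lead(−x³ + 8x² + 15x + 6) ÷ lead(D) = −x³ ÷ −x² = x. Subtract (x)·D = −x³ + 9x² + 6x. Remainder: −x² + 9x + 6.
Step 3: lead(−x² + 9x + 6) ÷ lead(D) = −x² ÷ −x² = 1. Subtract (1)·D = −x² + 9x + 6. Remainder: 0.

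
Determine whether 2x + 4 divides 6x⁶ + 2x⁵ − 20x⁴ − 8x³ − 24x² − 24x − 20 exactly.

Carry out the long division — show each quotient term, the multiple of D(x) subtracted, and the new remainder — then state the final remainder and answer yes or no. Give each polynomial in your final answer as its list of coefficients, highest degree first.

R = [-4], so D(x) is not a factor of P(x). no

Step 1: lead(6x⁶ + 2x⁵ − 20x⁴ − 8x³ − 24x² − 24x − 20) ÷ lead(D) = 6x⁶ ÷ 2x = 3x⁵. Subtract (3x⁵)·D = 6x⁶ + 12x⁵. Remainder: −10x⁵ − 20x⁴ − 8x³ − 24x² − 24x − 20.
Step 2: lead(−10x⁵ − 20x⁴ − 8x³ − 24x² − 24x − 20) ÷ lead(D) = −10x⁵ ÷ 2x = −5x⁴. Subtract (−5x⁴)·D = −10x⁵ − 20x⁴. Remainder: −8x³ − 24x² − 24x − 20.
Step 3: lead(−8x³ − 24x² − 24x − 20) ÷ lead(D) = −8x³ ÷ 2x = −4x². Subtract (−4x²)·D = −8x³ − 16x². Remainder: −8x² − 24x − 20.
Step 4: lead(−8x² − 24x − 20) ÷ lead(D) = −8x² ÷ 2x = −4x. Subtract (−4x)·D = −8x² − 16x. Remainder: −8x − 20.
Step 5: lead(−8x − 20) ÷ lead(D) = −8x ÷ 2x = −4. Subtract (−4)·D = −8x − 16. Remainder: −4.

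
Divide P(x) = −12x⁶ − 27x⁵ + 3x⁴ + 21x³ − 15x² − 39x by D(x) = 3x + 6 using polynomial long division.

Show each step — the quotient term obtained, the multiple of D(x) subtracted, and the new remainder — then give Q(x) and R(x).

Step 1: lead(−12x⁶ − 27x⁵ + 3x⁴ + 21x³ − 15x² − 39x) ÷ lead(D) = −12x⁶ ÷ 3x = −4x⁵. Subtract (−4x⁵)·D = −12x⁶ − 24x⁵. Remainder: −3x⁵ + 3x⁴ + 21x³ − 15x² − 39x.
Step 2: lead(−3x⁵ + 3x⁴ + 21x³ − 15x² − 39x) ÷ lead(D) = −3x⁵ ÷ 3x = −x⁴. Subtract (−x⁴)·D = −3x⁵ − 6x⁴. Remainder: 9x⁴ + 21x³ − 15x² − 39x.
Step 3: lead(9x⁴ + 21x³ − 15x² − 39x) ÷ lead(D) = 9x⁴ ÷ 3x = 3x³. Subtract (3x³)·D = 9x⁴ + 18x³. Remainder: 3x³ − 15x² − 39x.
Step 4: lead(3x³ − 15x² − 39x) ÷ lead(D) = 3x³ ÷ 3x = x². Subtract (x²)·D = 3x³ + 6x². Remainder: −21x² − 39x.
Step 5: lead(−21x² − 39x) ÷ lead(D) = −21x² ÷ 3x = −7x. Subtract (−7x)·D = −21x² − 42x. Remainder: 3x.
Step 6: lead(3x) ÷ lead(D) = 3x ÷ 3x = 1. Subtract (1)·D = 3x + 6. Remainder: −6.

Q(x) = −4x⁵ − x⁴ + 3x³ + x² − 7x + 1; R(x) = −6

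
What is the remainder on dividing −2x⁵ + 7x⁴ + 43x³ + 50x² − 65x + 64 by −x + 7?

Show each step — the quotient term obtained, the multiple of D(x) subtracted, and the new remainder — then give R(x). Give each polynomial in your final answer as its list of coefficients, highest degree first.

R = [1]

Step 1: lead(−2x⁵ + 7x⁴ + 43x³ + 50x² − 65x + 64) ÷ lead(D) = −2x⁵ ÷ −x = 2x⁴. Subtract (2x⁴)·D = −2x⁵ + 14x⁴. Remainder: −7x⁴ + 43x³ + 50x² − 65x + 64.
Step 2: lead(−7x⁴ + 43x³ + 50x² − 65x + 64) ÷ lead(D) = −7x⁴ ÷ −x = 7x³. Subtract (7x³)·D = −7x⁴ + 49x³. Remainder: −6x³ + 50x² − 65x + 64.
Step 3: lead(−6x³ + 50x² − 65x + 64) ÷ lead(D) = −6x³ ÷ −x = 6x². Subtract (6x²)·D = −6x³ + 42x². Remainder: 8x² − 65x + 64.
Step 4: lead(8x² − 65x + 64) ÷ lead(D) = 8x² ÷ −x = −8x. Subtract (−8x)·D = 8x² − 56x. Remainder: −9x + 64.
Step 5: lead(−9x + 64) ÷ lead(D) = −9x ÷ −x = 9. Subtract (9)·D = −9x + 63. Remainder: 1.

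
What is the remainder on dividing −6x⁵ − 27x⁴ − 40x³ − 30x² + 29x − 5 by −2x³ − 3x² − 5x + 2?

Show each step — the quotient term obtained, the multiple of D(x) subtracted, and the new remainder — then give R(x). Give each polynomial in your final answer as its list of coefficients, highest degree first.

Step 1: lead(−6x⁵ − 27x⁴ − 40x³ − 30x² + 29x − 5) ÷ lead(D) = −6x⁵ ÷ −2x³ = 3x². Subtract (3x²)·D = −6x⁵ − 9x⁴ − 15x³ + 6x². Remainder: −18x⁴ − 25x³ − 36x² + 29x − 5.
Step 2: lead(−18x⁴ − 25x³ − 36x² + 29x − 5) ÷ lead(D) = −18x⁴ ÷ −2x³ = 9x. Subtract (9x)·D = −18x⁴ − 27x³ − 45x² + 18x. Remainder: 2x³ + 9x² + 11x − 5.
Step 3: lead(2x³ + 9x² + 11x − 5) ÷ lead(D) = 2x³ ÷ −2x³ = −1. Subtract (−1)·D = 2x³ + 3x² + 5x − 2. Remainder: 6x² + 6x − 3.

R = [6, 6, -3]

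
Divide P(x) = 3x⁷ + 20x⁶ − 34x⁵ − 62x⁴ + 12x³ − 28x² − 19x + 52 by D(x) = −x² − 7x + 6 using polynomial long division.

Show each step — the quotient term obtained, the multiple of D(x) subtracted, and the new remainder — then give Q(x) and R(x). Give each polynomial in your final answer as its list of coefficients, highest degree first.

Q = [-3, 1, 9, 5, 7, 9]; R = [2, -2]

Step 1: lead(3x⁷ + 20x⁶ − 34x⁵ − 62x⁴ + 12x³ − 28x² − 19x + 52) ÷ lead(D) = 3x⁷ ÷ −x² = −3x⁵. Subtract (−3x⁵)·D = 3x⁷ + 21x⁶ − 18x⁵. Remainder: −x⁶ − 16x⁵ − 62x⁴ + 12x³ − 28x² − 19x + 52.
Step 2: lead(−x⁶ − 16x⁵ − 62x⁴ + 12x³ − 28x² − 19x + 52) ÷ lead(D) = −x⁶ ÷ −x² = x⁴. Subtract (x⁴)·D = −x⁶ − 7x⁵ + 6x⁴. Remainder: −9x⁵ − 68x⁴ + 12x³ − 28x² − 19x + 52.
Step 3: lead(−9x⁵ − 68x⁴ + 12x³ − 28x² − 19x + 52) ÷ lead(D) = −9x⁵ ÷ −x² = 9x³. Subtract (9x³)·D = −9x⁵ − 63x⁴ + 54x³. Remainder: −5x⁴ − 42x³ − 28x² − 19x + 52.
Step 4: lead(−5x⁴ − 42x³ − 28x² − 19x + 52) ÷ lead(D) = −5x⁴ ÷ −x² = 5x². Subtract (5x²)·D = −5x⁴ − 35x³ + 30x². Remainder: −7x³ − 58x² − 19x + 52.
Step 5: lead(−7x³ − 58x² − 19x + 52) ÷ lead(D) = −7x³ ÷ −x² = 7x. Subtract (7x)·D = −7x³ − 49x² + 42x. Remainder: −9x² − 61x + 52.
Step 6: lead(−9x² − 61x + 52) ÷ lead(D) = −9x² ÷ −x² = 9. Subtract (9)·D = −9x² − 63x + 54. Remainder: 2x − 2.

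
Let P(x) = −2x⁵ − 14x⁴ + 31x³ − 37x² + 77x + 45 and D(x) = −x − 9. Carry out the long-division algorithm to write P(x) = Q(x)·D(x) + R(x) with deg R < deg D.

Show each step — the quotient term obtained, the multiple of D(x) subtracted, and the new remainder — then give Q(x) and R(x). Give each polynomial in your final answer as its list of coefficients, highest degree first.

Q = [2, -4, 5, -8, -5]; R = [0]

Step 1: lead(−2x⁵ − 14x⁴ + 31x³ − 37x² + 77x + 45) ÷ lead(D) = −2x⁵ ÷ −x = 2x⁴. Subtract (2x⁴)·D = −2x⁵ − 18x⁴. Remainder: 4x⁴ + 31x³ − 37x² + 77x + 45.
Step 2: lead(4x⁴ + 31x³ − 37x² + 77x + 45) ÷ lead(D) = 4x⁴ ÷ −x = −4x³. Subtract (−4x³)·D = 4x⁴ + 36x³. Remainder: −5x³ − 37x² + 77x + 45.
Step 3: lead(−5x³ − 37x² + 77x + 45) ÷ lead(D) = −5x³ ÷ −x = 5x². Subtract (5x²)·D = −5x³ − 45x². Remainder: 8x² + 77x + 45.
Step 4: lead(8x² + 77x + 45) ÷ lead(D) = 8x² ÷ −x = −8x. Subtract (−8x)·D = 8x² + 72x. Remainder: 5x + 45.
Step 5: lead(5x + 45) ÷ lead(D) = 5x ÷ −x = −5. Subtract (−5)·D = 5x + 45. Remainder: 0.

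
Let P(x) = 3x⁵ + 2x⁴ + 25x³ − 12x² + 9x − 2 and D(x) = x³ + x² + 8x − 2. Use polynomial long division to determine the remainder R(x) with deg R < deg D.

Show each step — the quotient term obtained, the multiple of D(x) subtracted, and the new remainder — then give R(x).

R(x) = −9x + 2

Step 1: lead(3x⁵ + 2x⁴ + 25x³ − 12x² + 9x − 2) ÷ lead(D) = 3x⁵ ÷ x³ = 3x². Subtract (3x²)·D = 3x⁵ + 3x⁴ + 24x³ − 6x². Remainder: −x⁴ + x³ − 6x² + 9x − 2.
Step 2: lead(−x⁴ + x³ − 6x² + 9x − 2) ÷ lead(D) = −x⁴ ÷ x³ = −x. Subtract (−x)·D = −x⁴ − x³ − 8x² + 2x. Remainder: 2x³ + 2x² + 7x − 2.
Step 3: lead(2x³ + 2x² + 7x − 2) ÷ lead(D) = 2x³ ÷ x³ = 2. Subtract (2)·D = 2x³ + 2x² + 16x − 4. Remainder: −9x + 2.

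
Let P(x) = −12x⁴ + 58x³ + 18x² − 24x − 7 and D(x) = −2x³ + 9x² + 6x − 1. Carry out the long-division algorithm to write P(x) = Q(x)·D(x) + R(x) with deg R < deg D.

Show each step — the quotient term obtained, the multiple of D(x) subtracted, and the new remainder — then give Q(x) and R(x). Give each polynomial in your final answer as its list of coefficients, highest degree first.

Q = [6, -2]; R = [-6, -9]

Step 1: lead(−12x⁴ + 58x³ + 18x² − 24x − 7) ÷ lead(D) = −12x⁴ ÷ −2x³ = 6x. Subtract (6x)·D = −12x⁴ + 54x³ + 36x² − 6x. Remainder: 4x³ − 18x² − 18x − 7.
Step 2: lead(4x³ − 18x² − 18x − 7) ÷ lead(D) = 4x³ ÷ −2x³ = −2. Subtract (−2)·D = 4x³ − 18x² − 12x + 2. Remainder: −6x − 9.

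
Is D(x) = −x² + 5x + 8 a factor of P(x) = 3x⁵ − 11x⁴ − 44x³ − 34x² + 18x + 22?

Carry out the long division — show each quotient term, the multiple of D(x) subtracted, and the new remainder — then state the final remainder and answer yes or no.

Step 1: lead(3x⁵ − 11x⁴ − 44x³ − 34x² + 18x + 22) ÷ lead(D) = 3x⁵ ÷ −x² = −3x³. Subtract (−3x³)·D = 3x⁵ − 15x⁴ − 24x³. Remainder: 4x⁴ − 20x³ − 34x² + 18x + 22.
Step 2: lead(4x⁴ − 20x³ − 34x² + 18x + 22) ÷ lead(D) = 4x⁴ ÷ −x² = −4x². Subtract (−4x²)·D = 4x⁴ − 20x³ − 32x². Remainder: −2x² + 18x + 22.
Step 3: lead(−2x² + 18x + 22) ÷ lead(D) = −2x² ÷ −x² = 2. Subtract (2)·D = −2x² + 10x + 16. Remainder: 8x + 6.

R(x) = 8x + 6, so D(x) is not a factor of P(x). no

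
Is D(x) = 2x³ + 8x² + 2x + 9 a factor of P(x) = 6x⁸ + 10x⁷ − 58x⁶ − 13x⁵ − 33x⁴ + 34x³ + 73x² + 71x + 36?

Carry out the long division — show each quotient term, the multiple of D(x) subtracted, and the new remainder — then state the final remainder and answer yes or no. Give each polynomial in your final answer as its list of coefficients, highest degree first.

R = [0], so D(x) is a factor of P(x). yes

Step 1: lead(6x⁸ + 10x⁷ − 58x⁶ − 13x⁵ − 33x⁴ + 34x³ + 73x² + 71x + 36) ÷ lead(D) = 6x⁸ ÷ 2x³ = 3x⁵. Subtract (3x⁵)·D = 6x⁸ + 24x⁷ + 6x⁶ + 27x⁵. Remainder: −14x⁷ − 64x⁶ − 40x⁵ − 33x⁴ + 34x³ + 73x² + 71x + 36.
Step 2: lead(−14x⁷ − 64x⁶ − 40x⁵ − 33x⁴ + 34x³ + 73x² + 71x + 36) ÷ lead(D) = −14x⁷ ÷ 2x³ = −7x⁴. Subtract (−7x⁴)·D = −14x⁷ − 56x⁶ − 14x⁵ − 63x⁴. Remainder: −8x⁶ − 26x⁵ + 30x⁴ + 34x³ + 73x² + 71x + 36.
Step 3: lead(−8x⁶ − 26x⁵ + 30x⁴ + 34x³ + 73x² + 71x + 36) ÷ lead(D) = −8x⁶ ÷ 2x³ = −4x³. Subtract (−4x³)·D = −8x⁶ − 32x⁵ − 8x⁴ − 36x³. Remainder: 6x⁵ + 38x⁴ + 70x³ + 73x² + 71x + 36.
Step 4: lead(6x⁵ + 38x⁴ + 70x³ + 73x² + 71x + 36) ÷ lead(D) = 6x⁵ ÷ 2x³ = 3x². Subtract (3x²)·D = 6x⁵ + 24x⁴ + 6x³ + 27x². Remainder: 14x⁴ + 64x³ + 46x² + 71x + 36.
Step 5: lead(14x⁴ + 64x³ + 46x² + 71x + 36) ÷ lead(D) = 14x⁴ ÷ 2x³ = 7x. Subtract (7x)·D = 14x⁴ + 56x³ + 14x² + 63x. Remainder: 8x³ + 32x² + 8x + 36.
Step 6: lead(8x³ + 32x² + 8x + 36) ÷ lead(D) = 8x³ ÷ 2x³ = 4. Subtract (4)·D = 8x³ + 32x² + 8x + 36. Remainder: 0.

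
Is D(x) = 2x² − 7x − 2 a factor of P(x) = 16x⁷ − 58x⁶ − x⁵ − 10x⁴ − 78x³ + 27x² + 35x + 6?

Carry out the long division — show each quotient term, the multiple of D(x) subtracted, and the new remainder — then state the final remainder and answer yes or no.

Step 1: lead(16x⁷ − 58x⁶ − x⁵ − 10x⁴ − 78x³ + 27x² + 35x + 6) ÷ lead(D) = 16x⁷ ÷ 2x² = 8x⁵. Subtract (8x⁵)·D = 16x⁷ − 56x⁶ − 16x⁵. Remainder: −2x⁶ + 15x⁵ − 10x⁴ − 78x³ + 27x² + 35x + 6.
Step 2: lead(−2x⁶ + 15x⁵ − 10x⁴ − 78x³ + 27x² + 35x + 6) ÷ lead(D) = −2x⁶ ÷ 2x² = −x⁴. Subtract (−x⁴)·D = −2x⁶ + 7x⁵ + 2x⁴. Remainder: 8x⁵ − 12x⁴ − 78x³ + 27x² + 35x + 6.
Step 3: lead(8x⁵ − 12x⁴ − 78x³ + 27x² + 35x + 6) ÷ lead(D) = 8x⁵ ÷ 2x² = 4x³. Subtract (4x³)·D = 8x⁵ − 28x⁴ − 8x³. Remainder: 16x⁴ − 70x³ + 27x² + 35x + 6.
Step 4: lead(16x⁴ − 70x³ + 27x² + 35x + 6) ÷ lead(D) = 16x⁴ ÷ 2x² = 8x². Subtract (8x²)·D = 16x⁴ − 56x³ − 16x². Remainder: −14x³ + 43x² + 35x + 6.
Step 5: lead(−14x³ + 43x² + 35x + 6) ÷ lead(D) = −14x³ ÷ 2x² = −7x. Subtract (−7x)·D = −14x³ + 49x² + 14x. Remainder: −6x² + 21x + 6.
Step 6: lead(−6x² + 21x + 6) ÷ lead(D) = −6x² ÷ 2x² = −3. Subtract (−3)·D = −6x² + 21x + 6. Remainder: 0.

R(x) = 0, so D(x) is a factor of P(x). yes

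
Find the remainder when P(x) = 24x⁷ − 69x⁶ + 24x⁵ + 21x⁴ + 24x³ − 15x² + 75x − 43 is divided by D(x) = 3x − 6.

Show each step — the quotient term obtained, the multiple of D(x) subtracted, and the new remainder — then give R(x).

Step 1: lead(24x⁷ − 69x⁶ + 24x⁵ + 21x⁴ + 24x³ − 15x² + 75x − 43) ÷ lead(D) = 24x⁷ ÷ 3x = 8x⁶. Subtract (8x⁶)·D = 24x⁷ − 48x⁶. Remainder: −21x⁶ + 24x⁵ + 21x⁴ + 24x³ − 15x² + 75x − 43.
Step 2: lead(−21x⁶ + 24x⁵ + 21x⁴ + 24x³ − 15x² + 75x − 43) ÷ lead(D) = −21x⁶ ÷ 3x = −7x⁵. Subtract (−7x⁵)·D = −21x⁶ + 42x⁵. Remainder: −18x⁵ + 21x⁴ + 24x³ − 15x² + 75x − 43.
Step 3: lead(−18x⁵ + 21x⁴ + 24x³ − 15x² + 75x − 43) ÷ lead(D) = −18x⁵ ÷ 3x = −6x⁴. Subtract (−6x⁴)·D = −18x⁵ + 36x⁴. Remainder: −15x⁴ + 24x³ − 15x² + 75x − 43.
Step 4: lead(−15x⁴ + 24x³ − 15x² + 75x − 43) ÷ lead(D) = −15x⁴ ÷ 3x = −5x³. Subtract (−5x³)·D = −15x⁴ + 30x³. Remainder: −6x³ − 15x² + 75x − 43.
Step 5: lead(−6x³ − 15x² + 75x − 43) ÷ lead(D) = −6x³ ÷ 3x = −2x². Subtract (−2x²)·D = −6x³ + 12x². Remainder: −27x² + 75x − 43.
Step 6: lead(−27x² + 75x − 43) ÷ lead(D) = −27x² ÷ 3x = −9x. Subtract (−9x)·D = −27x² + 54x. Remainder: 21x − 43.
Step 7: lead(21x − 43) ÷ lead(D) = 21x ÷ 3x = 7. Subtract (7)·D = 21x − 42. Remainder: −1.

R(x) = −1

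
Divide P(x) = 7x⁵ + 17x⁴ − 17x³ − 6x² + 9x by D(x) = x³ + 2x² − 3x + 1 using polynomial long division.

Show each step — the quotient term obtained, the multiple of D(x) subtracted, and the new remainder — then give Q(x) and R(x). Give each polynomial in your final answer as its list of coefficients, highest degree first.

Q = [7, 3, -2]; R = [2]

Step 1: lead(7x⁵ + 17x⁴ − 17x³ − 6x² + 9x) ÷ lead(D) = 7x⁵ ÷ x³ = 7x². Subtract (7x²)·D = 7x⁵ + 14x⁴ − 21x³ + 7x². Remainder: 3x⁴ + 4x³ − 13x² + 9x.
Step 2: lead(3x⁴ + 4x³ − 13x² + 9x) ÷ lead(D) = 3x⁴ ÷ x³ = 3x. Subtract (3x)·D = 3x⁴ + 6x³ − 9x² + 3x. Remainder: −2x³ − 4x² + 6x.
Step 3: lead(−2x³ − 4x² + 6x) ÷ lead(D) = −2x³ ÷ x³ = −2. Subtract (−2)·D = −2x³ − 4x² + 6x − 2. Remainder: 2.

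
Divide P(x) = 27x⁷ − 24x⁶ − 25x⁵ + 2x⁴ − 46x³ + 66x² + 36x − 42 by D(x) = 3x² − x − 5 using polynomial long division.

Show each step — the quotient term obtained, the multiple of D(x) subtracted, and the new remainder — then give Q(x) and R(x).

Step 1: lead(27x⁷ − 24x⁶ − 25x⁵ + 2x⁴ − 46x³ + 66x² + 36x − 42) ÷ lead(D) = 27x⁷ ÷ 3x² = 9x⁵. Subtract (9x⁵)·D = 27x⁷ − 9x⁶ − 45x⁵. Remainder: −15x⁶ + 20x⁵ + 2x⁴ − 46x³ + 66x² + 36x − 42.
Step 2: lead(−15x⁶ + 20x⁵ + 2x⁴ − 46x³ + 66x² + 36x − 42) ÷ lead(D) = −15x⁶ ÷ 3x² = −5x⁴. Subtract (−5x⁴)·D = −15x⁶ + 5x⁵ + 25x⁴. Remainder: 15x⁵ − 23x⁴ − 46x³ + 66x² + 36x − 42.
Step 3: lead(15x⁵ − 23x⁴ − 46x³ + 66x² + 36x − 42) ÷ lead(D) = 15x⁵ ÷ 3x² = 5x³. Subtract (5x³)·D = 15x⁵ − 5x⁴ − 25x³. Remainder: −18x⁴ − 21x³ + 66x² + 36x − 42.
Step 4: lead(−18x⁴ − 21x³ + 66x² + 36x − 42) ÷ lead(D) = −18x⁴ ÷ 3x² = −6x². Subtract (−6x²)·D = −18x⁴ + 6x³ + 30x². Remainder: −27x³ + 36x² + 36x − 42.
Step 5: lead(−27x³ + 36x² + 36x − 42) ÷ lead(D) = −27x³ ÷ 3x² = −9x. Subtract (−9x)·D = −27x³ + 9x² + 45x. Remainder: 27x² − 9x − 42.
Step 6: lead(27x² − 9x − 42) ÷ lead(D) = 27x² ÷ 3x² = 9. Subtract (9)·D = 27x² − 9x − 45. Remainder: 3.

Q(x) = 9x⁵ − 5x⁴ + 5x³ − 6x² − 9x + 9; R(x) = 3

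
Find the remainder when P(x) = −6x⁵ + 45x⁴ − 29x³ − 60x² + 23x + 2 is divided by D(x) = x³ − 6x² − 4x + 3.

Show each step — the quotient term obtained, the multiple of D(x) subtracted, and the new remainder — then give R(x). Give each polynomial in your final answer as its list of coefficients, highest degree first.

Step 1: lead(−6x⁵ + 45x⁴ − 29x³ − 60x² + 23x + 2) ÷ lead(D) = −6x⁵ ÷ x³ = −6x². Subtract (−6x²)·D = −6x⁵ + 36x⁴ + 24x³ − 18x². Remainder: 9x⁴ − 53x³ − 42x² + 23x + 2.
Step 2: lead(9x⁴ − 53x³ − 42x² + 23x + 2) ÷ lead(D) = 9x⁴ ÷ x³ = 9x. Subtract (9x)·D = 9x⁴ − 54x³ − 36x² + 27x. Remainder: x³ − 6x² − 4x + 2.
Step 3: lead(x³ − 6x² − 4x + 2) ÷ lead(D) = x³ ÷ x³ = 1. Subtract (1)·D = x³ − 6x² − 4x + 3. Remainder: −1.

R = [-1]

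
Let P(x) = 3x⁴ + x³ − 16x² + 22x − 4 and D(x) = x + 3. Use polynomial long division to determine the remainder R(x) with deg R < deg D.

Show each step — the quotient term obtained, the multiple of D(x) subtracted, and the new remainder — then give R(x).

Step 1: lead(3x⁴ + x³ − 16x² + 22x − 4) ÷ lead(D) = 3x⁴ ÷ x = 3x³. Subtract (3x³)·D = 3x⁴ + 9x³. Remainder: −8x³ − 16x² + 22x − 4.
Step 2: lead(−8x³ − 16x² + 22x − 4) ÷ lead(D) = −8x³ ÷ x = −8x². Subtract (−8x²)·D = −8x³ − 24x². Remainder: 8x² + 22x − 4.
Step 3: lead(8x² + 22x − 4) ÷ lead(D) = 8x² ÷ x = 8x. Subtract (8x)·D = 8x² + 24x. Remainder: −2x − 4.
Step 4: lead(−2x − 4) ÷ lead(D) = −2x ÷ x = −2. Subtract (−2)·D = −2x − 6. Remainder: 2.

R(x) = 2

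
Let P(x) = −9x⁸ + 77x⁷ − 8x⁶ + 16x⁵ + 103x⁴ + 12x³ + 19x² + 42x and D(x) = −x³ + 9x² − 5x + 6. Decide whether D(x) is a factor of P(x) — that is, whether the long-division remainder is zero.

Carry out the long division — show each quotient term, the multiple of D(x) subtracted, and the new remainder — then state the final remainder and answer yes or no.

Step 1: lead(−9x⁸ + 77x⁷ − 8x⁶ + 16x⁵ + 103x⁴ + 12x³ + 19x² + 42x) ÷ lead(D) = −9x⁸ ÷ −x³ = 9x⁵. Subtract (9x⁵)·D = −9x⁸ + 81x⁷ − 45x⁶ + 54x⁵. Remainder: −4x⁷ + 37x⁶ − 38x⁵ + 103x⁴ + 12x³ + 19x² + 42x.
Step 2: lead(−4x⁷ + 37x⁶ − 38x⁵ + 103x⁴ + 12x³ + 19x² + 42x) ÷ lead(D) = −4x⁷ ÷ −x³ = 4x⁴. Subtract (4x⁴)·D = −4x⁷ + 36x⁶ − 20x⁵ + 24x⁴. Remainder: x⁶ − 18x⁵ + 79x⁴ + 12x³ + 19x² + 42x.
Step 3: lead(x⁶ − 18x⁵ + 79x⁴ + 12x³ + 19x² + 42x) ÷ lead(D) = x⁶ ÷ −x³ = −x³. Subtract (−x³)·D = x⁶ − 9x⁵ + 5x⁴ − 6x³. Remainder: −9x⁵ + 74x⁴ + 18x³ + 19x² + 42x.
Step 4: lead(−9x⁵ + 74x⁴ + 18x³ + 19x² + 42x) ÷ lead(D) = −9x⁵ ÷ −x³ = 9x². Subtract (9x²)·D = −9x⁵ + 81x⁴ − 45x³ + 54x². Remainder: −7x⁴ + 63x³ − 35x² + 42x.
Step 5: lead(−7x⁴ + 63x³ − 35x² + 42x) ÷ lead(D) = −7x⁴ ÷ −x³ = 7x. Subtract (7x)·D = −7x⁴ + 63x³ − 35x² + 42x. Remainder: 0.

R(x) = 0, so D(x) is a factor of P(x). yes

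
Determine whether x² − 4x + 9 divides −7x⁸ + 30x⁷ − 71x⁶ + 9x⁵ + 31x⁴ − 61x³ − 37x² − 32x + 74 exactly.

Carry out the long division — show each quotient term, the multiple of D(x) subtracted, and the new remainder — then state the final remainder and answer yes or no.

Step 1: lead(−7x⁸ + 30x⁷ − 71x⁶ + 9x⁵ + 31x⁴ − 61x³ − 37x² − 32x + 74) ÷ lead(D) = −7x⁸ ÷ x² = −7x⁶. Subtract (−7x⁶)·D = −7x⁸ + 28x⁷ − 63x⁶. Remainder: 2x⁷ − 8x⁶ + 9x⁵ + 31x⁴ − 61x³ − 37x² − 32x + 74.
Step 2: lead(2x⁷ − 8x⁶ + 9x⁵ + 31x⁴ − 61x³ − 37x² − 32x + 74) ÷ lead(D) = 2x⁷ ÷ x² = 2x⁵. Subtract (2x⁵)·D = 2x⁷ − 8x⁶ + 18x⁵. Remainder: −9x⁵ + 31x⁴ − 61x³ − 37x² − 32x + 74.
Step 3: lead(−9x⁵ + 31x⁴ − 61x³ − 37x² − 32x + 74) ÷ lead(D) = −9x⁵ ÷ x² = −9x³. Subtract (−9x³)·D = −9x⁵ + 36x⁴ − 81x³. Remainder: −5x⁴ + 20x³ − 37x² − 32x + 74.
Step 4: lead(−5x⁴ + 20x³ − 37x² − 32x + 74) ÷ lead(D) = −5x⁴ ÷ x² = −5x². Subtract (−5x²)·D = −5x⁴ + 20x³ − 45x². Remainder: 8x² − 32x + 74.
Step 5: lead(8x² − 32x + 74) ÷ lead(D) = 8x² ÷ x² = 8. Subtract (8)·D = 8x² − 32x + 72. Remainder: 2.

R(x) = 2, so D(x) is not a factor of P(x). no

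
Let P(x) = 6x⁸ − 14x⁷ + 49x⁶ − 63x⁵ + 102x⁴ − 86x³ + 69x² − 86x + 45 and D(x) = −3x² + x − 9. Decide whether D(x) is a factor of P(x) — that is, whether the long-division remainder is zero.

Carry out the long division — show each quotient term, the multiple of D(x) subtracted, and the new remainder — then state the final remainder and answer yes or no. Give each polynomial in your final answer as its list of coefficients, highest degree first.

R = [0], so D(x) is a factor of P(x). yes

Step 1: lead(6x⁸ − 14x⁷ + 49x⁶ − 63x⁵ + 102x⁴ − 86x³ + 69x² − 86x + 45) ÷ lead(D) = 6x⁸ ÷ −3x² = −2x⁶. Subtract (−2x⁶)·D = 6x⁸ − 2x⁷ + 18x⁶. Remainder: −12x⁷ + 31x⁶ − 63x⁵ + 102x⁴ − 86x³ + 69x² − 86x + 45.
Step 2: lead(−12x⁷ + 31x⁶ − 63x⁵ + 102x⁴ − 86x³ + 69x² − 86x + 45) ÷ lead(D) = −12x⁷ ÷ −3x² = 4x⁵. Subtract (4x⁵)·D = −12x⁷ + 4x⁶ − 36x⁵. Remainder: 27x⁶ − 27x⁵ + 102x⁴ − 86x³ + 69x² − 86x + 45.
Step 3: lead(27x⁶ − 27x⁵ + 102x⁴ − 86x³ + 69x² − 86x + 45) ÷ lead(D) = 27x⁶ ÷ −3x² = −9x⁴. Subtract (−9x⁴)·D = 27x⁶ − 9x⁵ + 81x⁴. Remainder: −18x⁵ + 21x⁴ − 86x³ + 69x² − 86x + 45.
Step 4: lead(−18x⁵ + 21x⁴ − 86x³ + 69x² − 86x + 45) ÷ lead(D) = −18x⁵ ÷ −3x² = 6x³. Subtract (6x³)·D = −18x⁵ + 6x⁴ − 54x³. Remainder: 15x⁴ − 32x³ + 69x² − 86x + 45.
Step 5: lead(15x⁴ − 32x³ + 69x² − 86x + 45) ÷ lead(D) = 15x⁴ ÷ −3x² = −5x². Subtract (−5x²)·D = 15x⁴ − 5x³ + 45x². Remainder: −27x³ + 24x² − 86x + 45.
Step 6: lead(−27x³ + 24x² − 86x + 45) ÷ lead(D) = −27x³ ÷ −3x² = 9x. Subtract (9x)·D = −27x³ + 9x² − 81x. Remainder: 15x² − 5x + 45.
Step 7: lead(15x² − 5x + 45) ÷ lead(D) = 15x² ÷ −3x² = −5. Subtract (−5)·D = 15x² − 5x + 45. Remainder: 0.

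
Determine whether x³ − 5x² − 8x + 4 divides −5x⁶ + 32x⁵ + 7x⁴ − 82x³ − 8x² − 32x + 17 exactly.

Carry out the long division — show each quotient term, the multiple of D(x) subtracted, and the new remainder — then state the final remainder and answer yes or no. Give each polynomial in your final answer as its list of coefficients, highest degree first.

Step 1: lead(−5x⁶ + 32x⁵ + 7x⁴ − 82x³ − 8x² − 32x + 17) ÷ lead(D) = −5x⁶ ÷ x³ = −5x³. Subtract (−5x³)·D = −5x⁶ + 25x⁵ + 40x⁴ − 20x³. Remainder: 7x⁵ − 33x⁴ − 62x³ − 8x² − 32x + 17.
Step 2: lead(7x⁵ − 33x⁴ − 62x³ − 8x² − 32x + 17) ÷ lead(D) = 7x⁵ ÷ x³ = 7x². Subtract (7x²)·D = 7x⁵ − 35x⁴ − 56x³ + 28x². Remainder: 2x⁴ − 6x³ − 36x² − 32x + 17.
Step 3: lead(2x⁴ − 6x³ − 36x² − 32x + 17) ÷ lead(D) = 2x⁴ ÷ x³ = 2x. Subtract (2x)·D = 2x⁴ − 10x³ − 16x² + 8x. Remainder: 4x³ − 20x² − 40x + 17.
Step 4: lead(4x³ − 20x² − 40x + 17) ÷ lead(D) = 4x³ ÷ x³ = 4. Subtract (4)·D = 4x³ − 20x² − 32x + 16. Remainder: −8x + 1.

R = [-8, 1], so D(x) is not a factor of P(x). no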